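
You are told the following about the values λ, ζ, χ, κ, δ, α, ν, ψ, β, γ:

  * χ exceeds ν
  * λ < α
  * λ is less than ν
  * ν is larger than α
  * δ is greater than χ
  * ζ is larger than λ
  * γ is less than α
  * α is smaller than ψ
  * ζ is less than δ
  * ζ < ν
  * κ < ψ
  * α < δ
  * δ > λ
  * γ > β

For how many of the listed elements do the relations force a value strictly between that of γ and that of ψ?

1

Chaining upward from γ reaches: α, ν, χ, δ.
Chaining downward from ψ reaches: λ, κ, β, α.
Strictly between γ and ψ are those in both lists: α — 1 element.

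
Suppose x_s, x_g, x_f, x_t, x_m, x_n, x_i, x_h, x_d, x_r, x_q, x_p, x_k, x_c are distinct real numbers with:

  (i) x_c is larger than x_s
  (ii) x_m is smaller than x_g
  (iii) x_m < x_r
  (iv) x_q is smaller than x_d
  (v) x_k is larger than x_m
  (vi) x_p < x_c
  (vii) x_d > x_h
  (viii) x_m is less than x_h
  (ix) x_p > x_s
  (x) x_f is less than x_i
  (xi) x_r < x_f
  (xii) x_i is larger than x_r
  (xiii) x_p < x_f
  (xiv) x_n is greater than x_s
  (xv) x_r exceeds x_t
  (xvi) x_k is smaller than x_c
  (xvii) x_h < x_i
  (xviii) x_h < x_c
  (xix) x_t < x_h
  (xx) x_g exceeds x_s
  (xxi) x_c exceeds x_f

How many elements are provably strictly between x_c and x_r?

The relations place x_r below x_c. An element lies strictly between them when it is forced above x_r and also forced below x_c.
Above x_r: {x_f, x_i}. Below x_c: {x_t, x_m, x_h, x_s, x_k, x_p, x_f}.
Intersection: {x_f} — 1.

1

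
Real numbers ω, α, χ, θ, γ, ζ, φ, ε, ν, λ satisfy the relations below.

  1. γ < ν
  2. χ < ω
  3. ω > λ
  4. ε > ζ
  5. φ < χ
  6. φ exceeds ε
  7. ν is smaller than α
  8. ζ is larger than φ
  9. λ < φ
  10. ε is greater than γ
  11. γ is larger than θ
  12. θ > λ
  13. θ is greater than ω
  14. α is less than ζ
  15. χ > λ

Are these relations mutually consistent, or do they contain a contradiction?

Chaining the given relations yields φ < χ < ω < θ < γ < ν < α < ζ < ε, so φ < ε. But one relation states ε < φ. These cannot both hold.

inconsistent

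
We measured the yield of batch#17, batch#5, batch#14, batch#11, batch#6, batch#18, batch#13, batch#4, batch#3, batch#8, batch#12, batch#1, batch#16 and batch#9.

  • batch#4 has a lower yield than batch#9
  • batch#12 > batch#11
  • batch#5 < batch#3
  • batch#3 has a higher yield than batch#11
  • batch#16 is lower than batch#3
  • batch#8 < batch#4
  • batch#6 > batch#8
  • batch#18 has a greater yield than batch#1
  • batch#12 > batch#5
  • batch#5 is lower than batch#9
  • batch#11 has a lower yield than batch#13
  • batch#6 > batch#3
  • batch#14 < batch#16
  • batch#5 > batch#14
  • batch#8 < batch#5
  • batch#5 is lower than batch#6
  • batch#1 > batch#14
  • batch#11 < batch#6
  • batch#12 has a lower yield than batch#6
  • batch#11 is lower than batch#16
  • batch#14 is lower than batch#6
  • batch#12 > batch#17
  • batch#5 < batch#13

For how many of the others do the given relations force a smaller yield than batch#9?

4

From batch#9 the given relations immediately reach batch#5, batch#4.
From those, batch#14, batch#8 — 4 in total.
No other element is forced below batch#9 by the given relations, so the count is 4.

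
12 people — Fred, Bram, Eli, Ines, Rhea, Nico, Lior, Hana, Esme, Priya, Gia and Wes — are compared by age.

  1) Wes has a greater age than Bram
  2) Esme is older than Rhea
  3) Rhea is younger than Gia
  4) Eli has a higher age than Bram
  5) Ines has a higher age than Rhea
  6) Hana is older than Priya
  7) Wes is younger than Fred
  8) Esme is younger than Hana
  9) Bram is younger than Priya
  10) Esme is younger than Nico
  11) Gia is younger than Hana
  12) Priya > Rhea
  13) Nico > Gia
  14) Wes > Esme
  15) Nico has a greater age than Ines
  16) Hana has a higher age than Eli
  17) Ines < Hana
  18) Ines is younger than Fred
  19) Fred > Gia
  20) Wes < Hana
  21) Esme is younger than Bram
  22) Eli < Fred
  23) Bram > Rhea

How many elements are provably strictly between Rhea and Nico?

3

Chaining upward from Rhea reaches: Esme, Bram, Ines, Gia, Priya, Wes, Eli, Fred, Hana.
Chaining downward from Nico reaches: Esme, Ines, Gia.
Strictly between Rhea and Nico are those in both lists: Esme, Ines, Gia — 3 elements.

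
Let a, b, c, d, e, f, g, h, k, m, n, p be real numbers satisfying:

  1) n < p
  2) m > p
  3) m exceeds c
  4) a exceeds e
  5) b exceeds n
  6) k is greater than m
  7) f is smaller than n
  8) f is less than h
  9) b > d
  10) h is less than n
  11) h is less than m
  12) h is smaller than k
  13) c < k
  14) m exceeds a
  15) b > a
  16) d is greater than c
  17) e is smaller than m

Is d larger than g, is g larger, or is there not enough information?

Following every chain through g: nothing is chained to g.
d is not reached, and no chain runs the other way from d to g.
So the given relations leave the order of g and d undetermined.

undetermined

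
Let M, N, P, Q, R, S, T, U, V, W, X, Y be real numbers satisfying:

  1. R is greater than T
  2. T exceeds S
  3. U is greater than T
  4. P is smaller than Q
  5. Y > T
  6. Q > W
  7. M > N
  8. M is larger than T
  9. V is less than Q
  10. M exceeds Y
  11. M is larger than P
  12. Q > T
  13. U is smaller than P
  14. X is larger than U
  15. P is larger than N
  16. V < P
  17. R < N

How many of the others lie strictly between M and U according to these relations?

Chaining upward from U reaches: X, P, Q.
Chaining downward from M reaches: S, T, V, Y, R, N, P.
Strictly between U and M are those in both lists: P — 1 element.

1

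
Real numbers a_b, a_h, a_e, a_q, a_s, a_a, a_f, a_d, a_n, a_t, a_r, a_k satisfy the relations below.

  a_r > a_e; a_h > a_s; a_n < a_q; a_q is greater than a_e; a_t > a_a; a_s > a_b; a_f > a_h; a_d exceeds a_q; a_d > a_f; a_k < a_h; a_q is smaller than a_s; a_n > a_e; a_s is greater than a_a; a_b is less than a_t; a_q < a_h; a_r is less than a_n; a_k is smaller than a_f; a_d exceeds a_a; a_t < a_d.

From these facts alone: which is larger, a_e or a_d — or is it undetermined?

a_e < a_r and a_r < a_n give a_e < a_n.
With a_n < a_q: a_e < a_r < a_n < a_q.
With a_q < a_s: a_e < a_r < a_n < a_q < a_s.
Then a_s < a_h extends the chain to a_h.
With a_h < a_f: a_e < a_r < a_n < a_q < a_s < a_h < a_f.
Then a_f < a_d extends the chain to a_d.
So a_d is larger.

a_d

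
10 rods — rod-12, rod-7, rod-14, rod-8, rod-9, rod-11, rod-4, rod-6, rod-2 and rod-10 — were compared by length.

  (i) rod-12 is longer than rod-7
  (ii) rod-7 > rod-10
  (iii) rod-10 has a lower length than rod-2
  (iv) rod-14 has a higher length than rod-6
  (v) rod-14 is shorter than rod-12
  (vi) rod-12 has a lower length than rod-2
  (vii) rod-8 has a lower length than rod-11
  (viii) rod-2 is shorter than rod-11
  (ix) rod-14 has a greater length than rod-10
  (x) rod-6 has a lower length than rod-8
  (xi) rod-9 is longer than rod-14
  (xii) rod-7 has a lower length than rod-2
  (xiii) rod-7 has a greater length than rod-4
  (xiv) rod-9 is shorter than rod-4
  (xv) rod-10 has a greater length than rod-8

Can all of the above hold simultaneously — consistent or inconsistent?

The single ordering rod-6 < rod-8 < rod-10 < rod-14 < rod-9 < rod-4 < rod-7 < rod-12 < rod-2 < rod-11 satisfies every listed relation, so no contradiction arises.

consistent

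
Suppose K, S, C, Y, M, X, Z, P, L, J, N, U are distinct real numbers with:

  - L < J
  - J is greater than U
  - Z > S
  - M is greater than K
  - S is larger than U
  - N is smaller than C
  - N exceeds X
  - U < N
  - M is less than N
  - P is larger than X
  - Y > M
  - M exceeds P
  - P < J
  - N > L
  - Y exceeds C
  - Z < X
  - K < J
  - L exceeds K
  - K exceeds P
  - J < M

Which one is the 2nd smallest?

S

Chaining the given pairs: U < S < Z < X < P < K < L < J < M < N < C < Y.
The 2nd smallest is S.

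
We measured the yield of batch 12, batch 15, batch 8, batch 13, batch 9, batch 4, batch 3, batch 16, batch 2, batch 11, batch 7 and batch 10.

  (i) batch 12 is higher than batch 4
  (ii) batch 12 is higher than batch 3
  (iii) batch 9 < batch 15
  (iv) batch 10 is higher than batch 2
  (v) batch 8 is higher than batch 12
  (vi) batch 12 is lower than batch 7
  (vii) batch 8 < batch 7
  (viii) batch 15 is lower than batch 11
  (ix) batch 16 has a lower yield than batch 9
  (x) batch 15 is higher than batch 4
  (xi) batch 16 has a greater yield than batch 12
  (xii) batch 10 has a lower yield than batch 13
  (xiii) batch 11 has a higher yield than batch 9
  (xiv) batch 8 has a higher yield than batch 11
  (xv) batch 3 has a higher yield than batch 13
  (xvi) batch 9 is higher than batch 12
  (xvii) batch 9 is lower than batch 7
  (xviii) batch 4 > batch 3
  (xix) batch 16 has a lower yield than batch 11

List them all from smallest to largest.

batch 2 < batch 10 < batch 13 < batch 3 < batch 4 < batch 12 < batch 16 < batch 9 < batch 15 < batch 11 < batch 8 < batch 7

Nothing is placed below batch 2, so it is least; from there batch 2 < batch 10; batch 10 < batch 13; batch 13 < batch 3; batch 3 < batch 4; batch 4 < batch 12; batch 12 < batch 16; batch 16 < batch 9; batch 9 < batch 15; batch 15 < batch 11; batch 11 < batch 8; batch 8 < batch 7, each given directly.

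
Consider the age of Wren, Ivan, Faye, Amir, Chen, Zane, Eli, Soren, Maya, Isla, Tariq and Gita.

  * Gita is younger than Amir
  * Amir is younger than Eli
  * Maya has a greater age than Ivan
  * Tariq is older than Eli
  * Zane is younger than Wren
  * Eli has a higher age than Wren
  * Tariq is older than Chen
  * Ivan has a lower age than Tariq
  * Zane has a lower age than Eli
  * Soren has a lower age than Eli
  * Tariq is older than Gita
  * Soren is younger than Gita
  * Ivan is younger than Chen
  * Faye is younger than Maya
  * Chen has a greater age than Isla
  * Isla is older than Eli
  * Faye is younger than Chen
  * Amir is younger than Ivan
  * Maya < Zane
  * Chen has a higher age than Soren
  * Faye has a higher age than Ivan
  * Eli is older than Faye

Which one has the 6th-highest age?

The consecutive relations fix a unique order: Soren < Gita < Amir < Ivan < Faye < Maya < Zane < Wren < Eli < Isla < Chen < Tariq.
Counting 6 from the largest end gives Zane.

Zane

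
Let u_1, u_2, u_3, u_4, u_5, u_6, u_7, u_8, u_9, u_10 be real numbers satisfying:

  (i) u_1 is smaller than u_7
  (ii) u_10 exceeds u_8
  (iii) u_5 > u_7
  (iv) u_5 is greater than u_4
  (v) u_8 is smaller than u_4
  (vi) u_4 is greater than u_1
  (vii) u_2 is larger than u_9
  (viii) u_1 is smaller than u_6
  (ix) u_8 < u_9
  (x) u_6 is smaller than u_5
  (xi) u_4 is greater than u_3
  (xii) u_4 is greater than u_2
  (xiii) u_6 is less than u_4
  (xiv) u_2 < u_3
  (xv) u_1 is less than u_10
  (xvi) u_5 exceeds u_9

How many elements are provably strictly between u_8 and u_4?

3

The relations place u_8 below u_4. An element lies strictly between them when it is forced above u_8 and also forced below u_4.
Above u_8: {u_9, u_2, u_3, u_10, u_5}. Below u_4: {u_1, u_6, u_9, u_2, u_3}.
Intersection: {u_9, u_2, u_3} — 3.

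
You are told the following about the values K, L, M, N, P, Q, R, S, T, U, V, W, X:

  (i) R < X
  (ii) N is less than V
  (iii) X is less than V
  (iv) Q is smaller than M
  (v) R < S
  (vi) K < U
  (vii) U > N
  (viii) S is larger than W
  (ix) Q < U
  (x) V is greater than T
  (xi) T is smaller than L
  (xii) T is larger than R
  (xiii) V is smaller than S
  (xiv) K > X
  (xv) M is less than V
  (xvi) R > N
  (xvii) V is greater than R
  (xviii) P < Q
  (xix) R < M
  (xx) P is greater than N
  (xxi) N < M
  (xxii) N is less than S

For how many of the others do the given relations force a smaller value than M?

4

From M the given relations immediately reach N, R, Q.
From those, P — 4 in total.
Nothing else is reachable below M; 4 in all.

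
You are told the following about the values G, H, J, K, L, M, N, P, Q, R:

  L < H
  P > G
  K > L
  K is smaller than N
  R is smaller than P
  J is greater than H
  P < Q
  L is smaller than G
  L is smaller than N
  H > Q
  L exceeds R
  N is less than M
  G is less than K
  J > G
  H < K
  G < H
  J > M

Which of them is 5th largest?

H

The consecutive relations fix a unique order: R < L < G < P < Q < H < K < N < M < J.
Counting 5 from the largest end gives H.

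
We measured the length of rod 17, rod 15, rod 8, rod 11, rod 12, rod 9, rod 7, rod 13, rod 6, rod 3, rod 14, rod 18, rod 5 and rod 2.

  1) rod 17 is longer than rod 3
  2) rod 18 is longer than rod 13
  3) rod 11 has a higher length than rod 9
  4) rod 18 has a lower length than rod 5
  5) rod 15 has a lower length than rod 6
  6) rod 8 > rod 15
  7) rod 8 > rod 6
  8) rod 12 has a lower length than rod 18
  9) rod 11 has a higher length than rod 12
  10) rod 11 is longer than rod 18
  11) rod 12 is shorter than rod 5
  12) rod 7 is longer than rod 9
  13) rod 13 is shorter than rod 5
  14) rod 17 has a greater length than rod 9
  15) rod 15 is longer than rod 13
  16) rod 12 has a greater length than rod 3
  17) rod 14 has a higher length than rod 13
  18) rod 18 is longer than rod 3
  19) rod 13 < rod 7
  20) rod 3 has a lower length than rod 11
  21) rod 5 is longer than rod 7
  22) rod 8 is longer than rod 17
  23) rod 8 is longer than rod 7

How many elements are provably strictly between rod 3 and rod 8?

1

The relations place rod 3 below rod 8. An element lies strictly between them when it is forced above rod 3 and also forced below rod 8.
Above rod 3: {rod 12, rod 18, rod 17, rod 5, rod 11}. Below rod 8: {rod 9, rod 13, rod 7, rod 15, rod 17, rod 6}.
Intersection: {rod 17} — 1.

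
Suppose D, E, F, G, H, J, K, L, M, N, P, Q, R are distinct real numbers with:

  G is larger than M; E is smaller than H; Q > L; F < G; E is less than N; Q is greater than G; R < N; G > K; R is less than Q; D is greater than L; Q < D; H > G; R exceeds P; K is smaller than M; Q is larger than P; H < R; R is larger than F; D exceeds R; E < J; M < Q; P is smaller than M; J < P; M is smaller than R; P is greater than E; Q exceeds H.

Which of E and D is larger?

The relevant relations are E < P; P < M; M < G; G < H; H < R; R < D.
Together: E < P < M < G < H < R < D.
So E < D; D is the larger of the two.

D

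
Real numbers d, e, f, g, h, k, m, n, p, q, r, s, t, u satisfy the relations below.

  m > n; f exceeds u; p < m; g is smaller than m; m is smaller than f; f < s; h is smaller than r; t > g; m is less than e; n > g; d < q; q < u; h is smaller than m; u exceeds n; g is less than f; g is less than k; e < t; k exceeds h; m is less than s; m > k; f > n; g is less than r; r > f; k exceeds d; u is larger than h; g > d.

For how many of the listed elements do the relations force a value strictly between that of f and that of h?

The relations place h below f. An element lies strictly between them when it is forced above h and also forced below f.
Above h: {k, m, u, s, r, e, t}. Below f: {d, g, n, p, k, q, m, u}.
Intersection: {k, m, u} — 3.

3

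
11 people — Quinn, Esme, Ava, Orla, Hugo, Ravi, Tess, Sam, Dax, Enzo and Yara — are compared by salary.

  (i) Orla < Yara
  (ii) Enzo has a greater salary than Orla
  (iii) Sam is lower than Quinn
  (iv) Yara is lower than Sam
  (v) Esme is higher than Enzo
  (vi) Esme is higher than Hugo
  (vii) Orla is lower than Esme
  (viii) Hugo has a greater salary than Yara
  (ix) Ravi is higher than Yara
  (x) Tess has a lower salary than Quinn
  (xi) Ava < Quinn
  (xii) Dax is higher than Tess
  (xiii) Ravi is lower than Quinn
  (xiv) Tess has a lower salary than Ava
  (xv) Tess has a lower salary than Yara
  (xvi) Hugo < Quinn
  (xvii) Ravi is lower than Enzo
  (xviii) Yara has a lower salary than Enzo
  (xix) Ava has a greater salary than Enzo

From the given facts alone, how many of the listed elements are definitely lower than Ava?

The elements the relations force below Ava are Tess, Orla, Yara, Ravi, Enzo — no chain reaches any other.
That is 5.

5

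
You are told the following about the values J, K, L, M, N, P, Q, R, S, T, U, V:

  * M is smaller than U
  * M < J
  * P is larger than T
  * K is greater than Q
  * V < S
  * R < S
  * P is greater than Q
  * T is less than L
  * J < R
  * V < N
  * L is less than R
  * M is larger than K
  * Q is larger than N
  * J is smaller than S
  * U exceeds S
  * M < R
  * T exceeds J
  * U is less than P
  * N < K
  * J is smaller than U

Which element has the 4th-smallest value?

K

Chaining the given pairs: V < N < Q < K < M < J < T < L < R < S < U < P.
The 4th smallest is K.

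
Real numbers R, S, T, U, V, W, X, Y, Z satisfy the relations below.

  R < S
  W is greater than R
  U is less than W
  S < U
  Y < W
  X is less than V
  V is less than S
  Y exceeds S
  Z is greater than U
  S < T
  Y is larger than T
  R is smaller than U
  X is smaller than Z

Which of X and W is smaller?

X

X < V and V < S give X < S.
With S < T: X < V < S < T.
Then T < Y extends the chain to Y.
Then Y < W extends the chain to W.
So X < W; X is the smaller of the two.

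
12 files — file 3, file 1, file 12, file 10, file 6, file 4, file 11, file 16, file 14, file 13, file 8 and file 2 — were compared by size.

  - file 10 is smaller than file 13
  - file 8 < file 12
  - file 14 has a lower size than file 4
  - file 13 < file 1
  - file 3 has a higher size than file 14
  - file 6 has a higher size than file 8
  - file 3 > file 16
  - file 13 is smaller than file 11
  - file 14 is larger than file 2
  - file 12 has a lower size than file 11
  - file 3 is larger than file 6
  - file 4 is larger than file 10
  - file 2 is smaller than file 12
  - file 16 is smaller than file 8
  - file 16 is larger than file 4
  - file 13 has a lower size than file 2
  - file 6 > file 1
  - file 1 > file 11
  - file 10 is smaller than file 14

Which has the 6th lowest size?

file 16

The consecutive relations fix a unique order: file 10 < file 13 < file 2 < file 14 < file 4 < file 16 < file 8 < file 12 < file 11 < file 1 < file 6 < file 3.
Counting 6 from the smallest end gives file 16.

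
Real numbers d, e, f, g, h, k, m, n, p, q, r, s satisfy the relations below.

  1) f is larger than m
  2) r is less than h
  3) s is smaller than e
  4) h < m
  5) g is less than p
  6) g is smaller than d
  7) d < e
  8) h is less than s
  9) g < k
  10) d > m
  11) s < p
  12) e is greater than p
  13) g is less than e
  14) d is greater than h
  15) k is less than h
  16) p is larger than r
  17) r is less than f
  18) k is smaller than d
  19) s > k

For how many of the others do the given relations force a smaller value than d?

5

The elements the relations force below d are r, g, k, h, m — no chain reaches any other.
That is 5.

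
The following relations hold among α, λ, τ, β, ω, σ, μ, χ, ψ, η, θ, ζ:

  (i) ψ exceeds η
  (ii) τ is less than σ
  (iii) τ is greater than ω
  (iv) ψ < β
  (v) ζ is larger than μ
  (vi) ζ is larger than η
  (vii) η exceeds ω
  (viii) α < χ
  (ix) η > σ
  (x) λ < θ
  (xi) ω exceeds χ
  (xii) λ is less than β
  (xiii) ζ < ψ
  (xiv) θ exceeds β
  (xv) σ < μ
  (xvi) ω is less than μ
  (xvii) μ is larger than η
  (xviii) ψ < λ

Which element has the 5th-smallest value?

Chaining the given pairs: α < χ < ω < τ < σ < η < μ < ζ < ψ < λ < β < θ.
The 5th smallest is σ.

σ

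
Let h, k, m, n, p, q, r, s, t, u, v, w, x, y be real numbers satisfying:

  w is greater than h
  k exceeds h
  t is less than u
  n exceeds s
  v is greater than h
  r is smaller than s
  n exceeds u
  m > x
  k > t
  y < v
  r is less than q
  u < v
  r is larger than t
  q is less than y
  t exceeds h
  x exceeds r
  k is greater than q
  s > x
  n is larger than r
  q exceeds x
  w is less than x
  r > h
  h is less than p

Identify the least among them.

h

t is not least since h < t; r is not least since h < r; p is not least since h < p; w is not least since h < w; x is not least since r < x; u is not least since t < u; q is not least since x < q; k is not least since h < k; y is not least since q < y; m is not least since x < m; s is not least since r < s; n is not least since u < n; v is not least since y < v.
Only h has nothing below it, so h is the least.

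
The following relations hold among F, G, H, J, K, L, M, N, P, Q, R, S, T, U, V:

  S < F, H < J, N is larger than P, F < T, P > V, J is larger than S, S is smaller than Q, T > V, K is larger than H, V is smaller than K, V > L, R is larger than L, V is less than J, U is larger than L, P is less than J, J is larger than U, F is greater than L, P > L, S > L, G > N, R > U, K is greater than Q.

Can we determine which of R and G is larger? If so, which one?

Following every chain through R: below R we get L, U.
G is not reached, and no chain runs the other way from G to R.
So the given relations leave the order of R and G undetermined.

undetermined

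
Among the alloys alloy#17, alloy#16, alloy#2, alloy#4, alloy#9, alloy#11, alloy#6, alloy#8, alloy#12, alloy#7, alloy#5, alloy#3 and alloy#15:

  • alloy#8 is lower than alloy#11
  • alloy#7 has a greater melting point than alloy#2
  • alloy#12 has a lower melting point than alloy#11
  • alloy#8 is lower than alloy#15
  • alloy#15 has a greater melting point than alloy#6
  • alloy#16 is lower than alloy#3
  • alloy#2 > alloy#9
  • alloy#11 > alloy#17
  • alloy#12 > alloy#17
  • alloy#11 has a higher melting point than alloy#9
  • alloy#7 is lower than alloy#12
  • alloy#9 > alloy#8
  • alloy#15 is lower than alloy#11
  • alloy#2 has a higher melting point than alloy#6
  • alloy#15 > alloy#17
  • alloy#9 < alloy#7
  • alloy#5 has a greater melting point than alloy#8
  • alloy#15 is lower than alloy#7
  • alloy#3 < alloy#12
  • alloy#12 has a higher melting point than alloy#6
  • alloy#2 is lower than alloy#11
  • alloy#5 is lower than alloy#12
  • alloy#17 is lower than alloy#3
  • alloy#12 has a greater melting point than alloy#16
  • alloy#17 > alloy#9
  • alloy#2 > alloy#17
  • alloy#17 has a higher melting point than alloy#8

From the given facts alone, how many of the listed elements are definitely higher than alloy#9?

7

Directly above alloy#9: alloy#17, alloy#2, alloy#7, alloy#11.
One step further: alloy#3, alloy#15, alloy#12 (7 so far).
No other element is forced above alloy#9 by the given relations, so the count is 7.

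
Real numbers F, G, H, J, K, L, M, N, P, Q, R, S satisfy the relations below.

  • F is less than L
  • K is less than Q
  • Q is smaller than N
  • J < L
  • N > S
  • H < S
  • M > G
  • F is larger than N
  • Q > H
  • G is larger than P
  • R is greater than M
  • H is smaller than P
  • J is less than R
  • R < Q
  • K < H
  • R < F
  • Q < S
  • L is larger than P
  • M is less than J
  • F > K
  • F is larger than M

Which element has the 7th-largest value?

The consecutive relations fix a unique order: K < H < P < G < M < J < R < Q < S < N < F < L.
Counting 7 from the largest end gives J.

J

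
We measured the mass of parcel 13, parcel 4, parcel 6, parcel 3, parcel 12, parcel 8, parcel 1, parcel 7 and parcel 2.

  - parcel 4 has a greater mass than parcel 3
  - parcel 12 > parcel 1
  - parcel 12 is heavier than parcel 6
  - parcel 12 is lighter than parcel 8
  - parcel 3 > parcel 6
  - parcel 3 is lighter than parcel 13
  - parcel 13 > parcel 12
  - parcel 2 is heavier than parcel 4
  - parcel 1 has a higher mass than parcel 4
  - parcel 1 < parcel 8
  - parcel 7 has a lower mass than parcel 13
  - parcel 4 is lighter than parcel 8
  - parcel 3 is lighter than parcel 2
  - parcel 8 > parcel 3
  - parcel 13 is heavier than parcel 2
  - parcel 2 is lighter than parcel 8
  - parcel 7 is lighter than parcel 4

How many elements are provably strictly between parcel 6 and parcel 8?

Chaining upward from parcel 6 reaches: parcel 3, parcel 4, parcel 1, parcel 2, parcel 12, parcel 13.
Chaining downward from parcel 8 reaches: parcel 3, parcel 7, parcel 4, parcel 1, parcel 2, parcel 12.
Strictly between parcel 6 and parcel 8 are those in both lists: parcel 3, parcel 4, parcel 1, parcel 2, parcel 12 — 5 elements.

5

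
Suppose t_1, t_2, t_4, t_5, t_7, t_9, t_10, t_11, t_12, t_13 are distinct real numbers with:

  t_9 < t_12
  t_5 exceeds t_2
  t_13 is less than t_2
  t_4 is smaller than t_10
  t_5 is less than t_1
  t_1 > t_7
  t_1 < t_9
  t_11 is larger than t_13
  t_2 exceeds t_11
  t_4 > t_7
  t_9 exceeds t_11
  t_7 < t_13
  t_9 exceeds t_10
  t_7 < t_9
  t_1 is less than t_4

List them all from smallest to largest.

t_7 < t_13 < t_11 < t_2 < t_5 < t_1 < t_4 < t_10 < t_9 < t_12

Each adjacent pair is fixed by a given relation: t_7 < t_13; t_13 < t_11; t_11 < t_2; t_2 < t_5; t_5 < t_1; t_1 < t_4; t_4 < t_10; t_10 < t_9; t_9 < t_12. Chaining them end to end gives the full order.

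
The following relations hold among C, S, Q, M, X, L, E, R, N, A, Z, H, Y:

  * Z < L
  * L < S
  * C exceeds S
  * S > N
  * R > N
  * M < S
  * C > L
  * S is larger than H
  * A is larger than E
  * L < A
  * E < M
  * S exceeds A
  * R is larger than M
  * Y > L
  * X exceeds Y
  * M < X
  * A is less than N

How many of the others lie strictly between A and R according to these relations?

The relations place A below R. An element lies strictly between them when it is forced above A and also forced below R.
Above A: {N, S, C}. Below R: {E, Z, L, M, N}.
Intersection: {N} — 1.

1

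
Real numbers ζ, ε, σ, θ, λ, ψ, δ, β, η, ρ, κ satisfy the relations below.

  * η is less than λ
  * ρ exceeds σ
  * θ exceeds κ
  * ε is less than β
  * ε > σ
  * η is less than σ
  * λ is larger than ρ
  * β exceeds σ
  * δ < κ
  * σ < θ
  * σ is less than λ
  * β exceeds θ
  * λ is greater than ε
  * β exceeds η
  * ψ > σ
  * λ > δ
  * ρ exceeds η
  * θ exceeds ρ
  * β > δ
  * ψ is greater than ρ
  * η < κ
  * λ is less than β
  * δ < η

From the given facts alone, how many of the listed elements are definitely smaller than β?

8

Directly below β: δ, η, σ, ε, θ, λ.
One step further: κ, ρ (8 so far).
No other element is forced below β by the given relations, so the count is 8.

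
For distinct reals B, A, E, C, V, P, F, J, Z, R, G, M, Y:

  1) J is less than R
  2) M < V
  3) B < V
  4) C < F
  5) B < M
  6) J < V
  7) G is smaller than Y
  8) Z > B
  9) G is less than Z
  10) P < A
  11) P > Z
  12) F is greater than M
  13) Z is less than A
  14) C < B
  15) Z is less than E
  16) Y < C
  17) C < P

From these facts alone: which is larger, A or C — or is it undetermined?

Link the given pairs in sequence: C < B; B < Z; Z < P; P < A.
Together: C < B < Z < P < A.
So A is larger.

A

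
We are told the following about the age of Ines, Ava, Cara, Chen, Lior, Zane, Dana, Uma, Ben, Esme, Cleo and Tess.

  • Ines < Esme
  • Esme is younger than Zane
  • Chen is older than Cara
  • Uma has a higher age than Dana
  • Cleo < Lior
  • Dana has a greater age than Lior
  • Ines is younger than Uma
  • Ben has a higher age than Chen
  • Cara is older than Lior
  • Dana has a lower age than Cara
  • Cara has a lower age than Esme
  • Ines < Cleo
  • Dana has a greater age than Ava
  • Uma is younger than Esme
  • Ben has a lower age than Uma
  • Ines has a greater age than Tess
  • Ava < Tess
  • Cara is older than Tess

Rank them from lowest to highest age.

Ava < Tess < Ines < Cleo < Lior < Dana < Cara < Chen < Ben < Uma < Esme < Zane

Nothing is placed below Ava, so it is least; from there Ava < Tess; Tess < Ines; Ines < Cleo; Cleo < Lior; Lior < Dana; Dana < Cara; Cara < Chen; Chen < Ben; Ben < Uma; Uma < Esme; Esme < Zane, each given directly.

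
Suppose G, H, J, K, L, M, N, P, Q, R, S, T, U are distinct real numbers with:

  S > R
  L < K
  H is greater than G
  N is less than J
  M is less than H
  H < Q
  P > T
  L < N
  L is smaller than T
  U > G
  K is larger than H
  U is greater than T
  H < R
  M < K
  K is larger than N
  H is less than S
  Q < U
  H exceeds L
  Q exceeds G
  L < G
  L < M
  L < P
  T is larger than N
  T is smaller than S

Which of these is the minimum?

G is not least since L < G; M is not least since L < M; H is not least since G < H; N is not least since L < N; T is not least since L < T; J is not least since N < J; R is not least since H < R; K is not least since L < K; Q is not least since G < Q; P is not least since T < P; S is not least since H < S; U is not least since G < U.
Only L has nothing below it, so L is the minimum.

L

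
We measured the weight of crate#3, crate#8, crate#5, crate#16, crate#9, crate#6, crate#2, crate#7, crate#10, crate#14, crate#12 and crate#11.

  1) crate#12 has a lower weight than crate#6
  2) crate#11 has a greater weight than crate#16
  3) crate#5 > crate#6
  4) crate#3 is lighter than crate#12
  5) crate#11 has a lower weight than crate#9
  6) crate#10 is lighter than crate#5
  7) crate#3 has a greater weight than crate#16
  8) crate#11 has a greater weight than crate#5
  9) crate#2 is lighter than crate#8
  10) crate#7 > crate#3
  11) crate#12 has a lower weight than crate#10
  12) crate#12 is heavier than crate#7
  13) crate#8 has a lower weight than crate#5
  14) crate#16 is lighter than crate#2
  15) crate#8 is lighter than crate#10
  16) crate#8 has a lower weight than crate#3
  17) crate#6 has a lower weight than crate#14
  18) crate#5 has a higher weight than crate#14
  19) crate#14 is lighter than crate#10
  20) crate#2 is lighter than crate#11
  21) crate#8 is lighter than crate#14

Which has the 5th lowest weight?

Piecing the relations together gives one ordering: crate#16 < crate#2 < crate#8 < crate#3 < crate#7 < crate#12 < crate#6 < crate#14 < crate#10 < crate#5 < crate#11 < crate#9.
The 5th smallest is crate#7.

crate#7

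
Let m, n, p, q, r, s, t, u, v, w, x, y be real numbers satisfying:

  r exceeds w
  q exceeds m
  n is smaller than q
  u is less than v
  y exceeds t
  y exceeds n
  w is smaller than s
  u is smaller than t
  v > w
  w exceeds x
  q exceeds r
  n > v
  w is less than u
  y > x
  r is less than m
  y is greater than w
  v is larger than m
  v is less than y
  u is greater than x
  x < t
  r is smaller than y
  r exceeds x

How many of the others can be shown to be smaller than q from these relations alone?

From q the given relations immediately reach r, m, n.
From those, x, w, v — 6 in total.
From those, u — 7 in total.
No other element is forced below q by the given relations, so the count is 7.

7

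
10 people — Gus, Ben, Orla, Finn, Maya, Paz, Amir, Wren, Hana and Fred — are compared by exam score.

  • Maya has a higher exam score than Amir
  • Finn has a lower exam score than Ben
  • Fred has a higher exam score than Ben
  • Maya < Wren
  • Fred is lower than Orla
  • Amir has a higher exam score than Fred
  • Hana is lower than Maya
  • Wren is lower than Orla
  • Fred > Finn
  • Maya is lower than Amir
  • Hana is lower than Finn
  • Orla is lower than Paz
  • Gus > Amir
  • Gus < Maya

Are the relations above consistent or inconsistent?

inconsistent

We have Maya < Amir stated directly, yet also Amir < Gus < Maya by chaining the others — so Amir < Maya. Contradiction.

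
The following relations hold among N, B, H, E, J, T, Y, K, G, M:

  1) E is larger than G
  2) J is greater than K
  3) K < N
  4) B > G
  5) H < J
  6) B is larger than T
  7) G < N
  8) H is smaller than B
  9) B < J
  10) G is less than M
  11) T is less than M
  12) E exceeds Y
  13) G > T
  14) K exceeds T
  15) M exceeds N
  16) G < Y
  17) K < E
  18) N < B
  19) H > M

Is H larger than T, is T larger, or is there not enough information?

H

The relevant relations are T < G; G < N; N < M; M < H.
Chaining these gives T < G < N < M < H.
So H is larger.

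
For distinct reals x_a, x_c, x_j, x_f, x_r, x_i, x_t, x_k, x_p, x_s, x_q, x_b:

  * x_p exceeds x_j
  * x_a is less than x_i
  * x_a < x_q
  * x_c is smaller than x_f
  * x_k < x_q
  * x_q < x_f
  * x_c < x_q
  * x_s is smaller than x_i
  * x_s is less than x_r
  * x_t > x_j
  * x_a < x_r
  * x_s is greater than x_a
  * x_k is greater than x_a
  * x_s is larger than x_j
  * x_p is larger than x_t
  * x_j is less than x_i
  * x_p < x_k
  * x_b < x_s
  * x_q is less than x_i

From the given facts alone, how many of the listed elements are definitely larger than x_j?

8

From x_j the given relations immediately reach x_t, x_s, x_p, x_i.
From those, x_r, x_k — 6 in total.
From those, x_q — 7 in total.
From those, x_f — 8 in total.
Nothing else is reachable above x_j; 8 in all.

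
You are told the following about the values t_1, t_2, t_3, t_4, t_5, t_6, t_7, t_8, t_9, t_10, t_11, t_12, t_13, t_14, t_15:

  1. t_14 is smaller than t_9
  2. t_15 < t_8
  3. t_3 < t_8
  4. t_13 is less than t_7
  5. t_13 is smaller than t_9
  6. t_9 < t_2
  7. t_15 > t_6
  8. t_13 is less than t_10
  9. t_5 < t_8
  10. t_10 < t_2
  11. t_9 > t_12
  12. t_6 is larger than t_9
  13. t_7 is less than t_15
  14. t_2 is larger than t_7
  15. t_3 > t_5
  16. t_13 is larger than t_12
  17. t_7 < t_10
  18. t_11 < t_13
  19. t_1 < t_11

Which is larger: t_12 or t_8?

The relevant relations are t_12 < t_13; t_13 < t_9; t_9 < t_6; t_6 < t_15; t_15 < t_8.
Chaining these gives t_12 < t_13 < t_9 < t_6 < t_15 < t_8.
So t_12 < t_8; t_8 is the larger of the two.

t_8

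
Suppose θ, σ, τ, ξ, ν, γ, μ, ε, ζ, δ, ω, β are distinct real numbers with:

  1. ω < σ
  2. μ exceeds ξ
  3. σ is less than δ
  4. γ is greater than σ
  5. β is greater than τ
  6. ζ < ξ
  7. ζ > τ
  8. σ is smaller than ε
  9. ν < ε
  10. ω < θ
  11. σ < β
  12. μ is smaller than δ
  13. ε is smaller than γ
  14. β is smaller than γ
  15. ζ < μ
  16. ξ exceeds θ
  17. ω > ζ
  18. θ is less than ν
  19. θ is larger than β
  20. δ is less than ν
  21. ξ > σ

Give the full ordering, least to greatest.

Each adjacent pair is fixed by a given relation: τ < ζ; ζ < ω; ω < σ; σ < β; β < θ; θ < ξ; ξ < μ; μ < δ; δ < ν; ν < ε; ε < γ. Chaining them end to end gives the full order.

τ < ζ < ω < σ < β < θ < ξ < μ < δ < ν < ε < γ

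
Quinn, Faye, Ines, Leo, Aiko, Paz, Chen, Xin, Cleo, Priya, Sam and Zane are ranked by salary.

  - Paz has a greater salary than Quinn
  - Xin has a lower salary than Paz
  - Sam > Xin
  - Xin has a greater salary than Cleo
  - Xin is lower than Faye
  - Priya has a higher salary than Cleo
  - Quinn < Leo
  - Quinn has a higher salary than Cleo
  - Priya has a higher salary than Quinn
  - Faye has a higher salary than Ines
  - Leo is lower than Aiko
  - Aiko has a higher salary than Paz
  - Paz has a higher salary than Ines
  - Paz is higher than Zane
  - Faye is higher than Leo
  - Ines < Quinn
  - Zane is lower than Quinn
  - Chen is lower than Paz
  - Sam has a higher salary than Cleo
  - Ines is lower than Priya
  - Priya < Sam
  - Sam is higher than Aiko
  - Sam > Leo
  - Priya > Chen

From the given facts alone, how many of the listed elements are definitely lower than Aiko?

The elements the relations force below Aiko are Zane, Cleo, Chen, Ines, Quinn, Xin, Leo, Paz — no chain reaches any other.
That is 8.

8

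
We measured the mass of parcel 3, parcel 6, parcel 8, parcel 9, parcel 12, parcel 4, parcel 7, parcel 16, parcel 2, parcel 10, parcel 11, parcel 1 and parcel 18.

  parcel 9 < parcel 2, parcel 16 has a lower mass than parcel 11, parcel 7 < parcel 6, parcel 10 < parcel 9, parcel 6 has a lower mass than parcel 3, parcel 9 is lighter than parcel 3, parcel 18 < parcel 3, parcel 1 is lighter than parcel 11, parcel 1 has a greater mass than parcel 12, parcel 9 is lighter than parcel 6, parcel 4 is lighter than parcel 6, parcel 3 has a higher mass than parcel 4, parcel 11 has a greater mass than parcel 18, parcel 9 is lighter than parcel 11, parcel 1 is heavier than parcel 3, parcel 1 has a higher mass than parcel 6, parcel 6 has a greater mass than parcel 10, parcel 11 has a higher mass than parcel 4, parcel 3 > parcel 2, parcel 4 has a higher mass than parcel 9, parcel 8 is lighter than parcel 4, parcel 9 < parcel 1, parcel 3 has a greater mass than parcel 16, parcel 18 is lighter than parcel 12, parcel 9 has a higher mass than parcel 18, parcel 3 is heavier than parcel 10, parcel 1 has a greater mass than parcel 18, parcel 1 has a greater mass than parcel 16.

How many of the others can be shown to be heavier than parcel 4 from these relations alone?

Directly above parcel 4: parcel 6, parcel 3, parcel 11.
One step further: parcel 1 (4 so far).
No other element is forced above parcel 4 by the given relations, so the count is 4.

4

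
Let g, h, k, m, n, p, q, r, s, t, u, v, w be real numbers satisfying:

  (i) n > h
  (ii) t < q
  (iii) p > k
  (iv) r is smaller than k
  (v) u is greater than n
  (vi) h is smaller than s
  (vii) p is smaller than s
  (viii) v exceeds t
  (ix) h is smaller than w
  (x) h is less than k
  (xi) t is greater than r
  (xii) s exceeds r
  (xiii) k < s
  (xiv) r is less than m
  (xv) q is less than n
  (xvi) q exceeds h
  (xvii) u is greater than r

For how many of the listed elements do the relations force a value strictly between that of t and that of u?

2

Chaining upward from t reaches: q, n, v.
Chaining downward from u reaches: r, h, q, n.
Strictly between t and u are those in both lists: q, n — 2 elements.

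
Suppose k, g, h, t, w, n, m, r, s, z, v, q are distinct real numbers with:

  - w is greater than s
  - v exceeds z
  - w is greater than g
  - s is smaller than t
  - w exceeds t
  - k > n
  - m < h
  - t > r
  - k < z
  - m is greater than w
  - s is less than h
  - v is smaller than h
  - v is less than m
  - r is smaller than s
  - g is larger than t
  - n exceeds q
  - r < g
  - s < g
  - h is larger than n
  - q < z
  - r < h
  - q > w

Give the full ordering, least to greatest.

r < s < t < g < w < q < n < k < z < v < m < h

The consecutive links are each given: r < s; s < t; t < g; g < w; w < q; q < n; n < k; k < z; z < v; v < m; m < h.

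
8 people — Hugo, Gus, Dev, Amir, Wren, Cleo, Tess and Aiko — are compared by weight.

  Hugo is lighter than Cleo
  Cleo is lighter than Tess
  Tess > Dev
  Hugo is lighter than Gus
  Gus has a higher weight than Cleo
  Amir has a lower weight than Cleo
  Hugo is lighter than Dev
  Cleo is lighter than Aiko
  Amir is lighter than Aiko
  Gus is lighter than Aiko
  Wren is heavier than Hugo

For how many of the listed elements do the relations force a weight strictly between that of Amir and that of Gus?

Chaining upward from Amir reaches: Cleo, Tess, Aiko.
Chaining downward from Gus reaches: Hugo, Cleo.
Strictly between Amir and Gus are those in both lists: Cleo — 1 element.

1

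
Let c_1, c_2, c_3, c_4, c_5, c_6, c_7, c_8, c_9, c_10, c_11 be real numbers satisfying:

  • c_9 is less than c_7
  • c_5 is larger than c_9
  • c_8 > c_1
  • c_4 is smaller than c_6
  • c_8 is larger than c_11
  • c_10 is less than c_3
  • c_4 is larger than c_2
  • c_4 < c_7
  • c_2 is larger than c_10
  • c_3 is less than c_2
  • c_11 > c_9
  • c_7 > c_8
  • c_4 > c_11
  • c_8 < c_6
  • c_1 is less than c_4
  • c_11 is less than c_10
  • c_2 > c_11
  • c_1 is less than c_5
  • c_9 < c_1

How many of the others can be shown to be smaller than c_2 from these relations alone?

The elements the relations force below c_2 are c_9, c_11, c_10, c_3 — no chain reaches any other.
That is 4.

4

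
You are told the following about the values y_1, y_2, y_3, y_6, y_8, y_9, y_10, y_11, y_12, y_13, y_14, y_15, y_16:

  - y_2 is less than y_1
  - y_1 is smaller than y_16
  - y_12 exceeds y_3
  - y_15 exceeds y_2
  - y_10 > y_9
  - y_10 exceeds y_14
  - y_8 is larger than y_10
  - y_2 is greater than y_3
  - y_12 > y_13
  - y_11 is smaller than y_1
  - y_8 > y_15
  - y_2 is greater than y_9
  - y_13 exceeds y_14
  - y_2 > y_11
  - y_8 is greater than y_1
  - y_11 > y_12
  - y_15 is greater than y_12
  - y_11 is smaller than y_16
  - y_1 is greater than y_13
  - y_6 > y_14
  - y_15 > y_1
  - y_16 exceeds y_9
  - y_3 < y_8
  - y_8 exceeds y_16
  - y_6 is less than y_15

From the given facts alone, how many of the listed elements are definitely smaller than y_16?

Directly below y_16: y_9, y_11, y_1.
One step further: y_13, y_12, y_2 (6 so far).
One step further: y_14, y_3 (8 so far).
Nothing else is reachable below y_16; 8 in all.

8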